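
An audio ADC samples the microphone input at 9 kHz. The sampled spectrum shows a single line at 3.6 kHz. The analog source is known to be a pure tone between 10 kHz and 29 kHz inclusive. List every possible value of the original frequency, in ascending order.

12.6 kHz, 14.4 kHz, 21.6 kHz, 23.4 kHz

Frequencies that alias to 3.6 kHz are k·fs ± 3.6 kHz for integer k ≥ 0.
k=0: 3.6 kHz.
k=1: 5.4 kHz, 12.6 kHz.
k=2: 14.4 kHz, 21.6 kHz.
k=3: 23.4 kHz, 30.6 kHz.
k=4: 32.4 kHz, 39.6 kHz.
Within [10 kHz, 29 kHz]: 12.6 kHz, 14.4 kHz, 21.6 kHz, 23.4 kHz.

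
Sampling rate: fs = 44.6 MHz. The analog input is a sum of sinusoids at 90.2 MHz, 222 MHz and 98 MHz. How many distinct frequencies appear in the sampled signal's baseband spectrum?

fs/2 = 22.3 MHz.
90.2 MHz mod fs = 1 MHz.
1 MHz ≤ fs/2 = 22.3 MHz, appears at 1 MHz.
222 MHz mod fs = 43.6 MHz.
43.6 MHz > fs/2 = 22.3 MHz, folds to fs − 43.6 MHz = 1 MHz.
98 MHz mod fs = 8.8 MHz.
8.8 MHz ≤ fs/2 = 22.3 MHz, appears at 8.8 MHz.
Distinct values: {1 MHz, 8.8 MHz} → 2.

2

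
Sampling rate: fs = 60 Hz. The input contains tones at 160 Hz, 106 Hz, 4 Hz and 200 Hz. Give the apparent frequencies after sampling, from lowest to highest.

4 Hz, 14 Hz, 20 Hz

fs/2 = 30 Hz.
160 Hz mod fs = 40 Hz.
40 Hz > fs/2 = 30 Hz, folds to fs − 40 Hz = 20 Hz.
106 Hz mod fs = 46 Hz.
46 Hz > fs/2 = 30 Hz, folds to fs − 46 Hz = 14 Hz.
4 Hz ≤ fs/2 = 30 Hz, passes unchanged.
200 Hz mod fs = 20 Hz.
20 Hz ≤ fs/2 = 30 Hz, appears at 20 Hz.
Distinct values: {4 Hz, 14 Hz, 20 Hz}.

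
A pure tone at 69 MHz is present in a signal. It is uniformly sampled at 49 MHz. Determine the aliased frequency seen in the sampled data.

20 MHz

69 MHz mod fs = 20 MHz.
20 MHz ≤ fs/2 = 24.5 MHz, appears at 20 MHz.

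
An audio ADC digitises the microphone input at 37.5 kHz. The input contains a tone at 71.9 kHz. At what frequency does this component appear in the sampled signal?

3.1 kHz

71.9 kHz mod fs = 34.4 kHz.
34.4 kHz > fs/2 = 18.75 kHz, folds to fs − 34.4 kHz = 3.1 kHz.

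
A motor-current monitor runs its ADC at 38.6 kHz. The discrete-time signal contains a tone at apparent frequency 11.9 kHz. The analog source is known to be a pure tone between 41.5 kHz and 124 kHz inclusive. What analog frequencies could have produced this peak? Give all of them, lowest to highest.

Frequencies that alias to 11.9 kHz are k·fs ± 11.9 kHz for integer k ≥ 0.
k=0: 11.9 kHz.
k=1: 26.7 kHz, 50.5 kHz.
k=2: 65.3 kHz, 89.1 kHz.
k=3: 103.9 kHz, 127.7 kHz.
k=4: 142.5 kHz, 166.3 kHz.
Within [41.5 kHz, 124 kHz]: 50.5 kHz, 65.3 kHz, 89.1 kHz, 103.9 kHz.

50.5 kHz, 65.3 kHz, 89.1 kHz, 103.9 kHz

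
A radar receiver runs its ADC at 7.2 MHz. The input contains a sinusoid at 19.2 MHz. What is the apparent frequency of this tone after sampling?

2.4 MHz

19.2 MHz mod fs = 4.8 MHz.
4.8 MHz > fs/2 = 3.6 MHz, folds to fs − 4.8 MHz = 2.4 MHz.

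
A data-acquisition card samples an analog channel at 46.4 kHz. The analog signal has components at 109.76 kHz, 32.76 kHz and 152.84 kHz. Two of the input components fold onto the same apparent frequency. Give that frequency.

13.64 kHz

fs/2 = 23.2 kHz.
109.76 kHz mod fs = 16.96 kHz.
16.96 kHz ≤ fs/2 = 23.2 kHz, appears at 16.96 kHz.
32.76 kHz > fs/2 = 23.2 kHz, folds to fs − 32.76 kHz = 13.64 kHz.
152.84 kHz mod fs = 13.64 kHz.
13.64 kHz ≤ fs/2 = 23.2 kHz, appears at 13.64 kHz.
32.76 kHz and 152.84 kHz both map to 13.64 kHz.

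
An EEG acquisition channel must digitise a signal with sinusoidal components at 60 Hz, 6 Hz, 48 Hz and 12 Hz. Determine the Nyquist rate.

Highest-frequency component: 60 Hz.
Nyquist rate = 2 × 60 Hz = 120 Hz.

120 Hz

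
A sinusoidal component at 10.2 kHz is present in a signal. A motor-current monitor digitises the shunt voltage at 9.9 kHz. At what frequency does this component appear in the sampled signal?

10.2 kHz mod fs = 0.3 kHz.
0.3 kHz ≤ fs/2 = 4.95 kHz, appears at 0.3 kHz.

0.3 kHz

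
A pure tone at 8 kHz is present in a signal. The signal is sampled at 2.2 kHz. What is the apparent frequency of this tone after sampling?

0.8 kHz

8 kHz mod fs = 1.4 kHz.
1.4 kHz > fs/2 = 1.1 kHz, folds to fs − 1.4 kHz = 0.8 kHz.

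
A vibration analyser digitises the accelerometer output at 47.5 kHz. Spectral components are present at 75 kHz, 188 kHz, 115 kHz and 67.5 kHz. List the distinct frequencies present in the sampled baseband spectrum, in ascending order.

2 kHz, 20 kHz

fs/2 = 23.75 kHz.
75 kHz mod fs = 27.5 kHz.
27.5 kHz > fs/2 = 23.75 kHz, folds to fs − 27.5 kHz = 20 kHz.
188 kHz mod fs = 45.5 kHz.
45.5 kHz > fs/2 = 23.75 kHz, folds to fs − 45.5 kHz = 2 kHz.
115 kHz mod fs = 20 kHz.
20 kHz ≤ fs/2 = 23.75 kHz, appears at 20 kHz.
67.5 kHz mod fs = 20 kHz.
20 kHz ≤ fs/2 = 23.75 kHz, appears at 20 kHz.
Distinct values: {2 kHz, 20 kHz}.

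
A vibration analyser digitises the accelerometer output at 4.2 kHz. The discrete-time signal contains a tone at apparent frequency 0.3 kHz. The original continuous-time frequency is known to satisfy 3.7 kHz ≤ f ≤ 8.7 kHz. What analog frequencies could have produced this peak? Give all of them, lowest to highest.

3.9 kHz, 4.5 kHz, 8.1 kHz, 8.7 kHz

Frequencies that alias to 0.3 kHz are k·fs ± 0.3 kHz for integer k ≥ 0.
k=0: 0.3 kHz.
k=1: 3.9 kHz, 4.5 kHz.
k=2: 8.1 kHz, 8.7 kHz.
k=3: 12.3 kHz, 12.9 kHz.
Within [3.7 kHz, 8.7 kHz]: 3.9 kHz, 4.5 kHz, 8.1 kHz, 8.7 kHz.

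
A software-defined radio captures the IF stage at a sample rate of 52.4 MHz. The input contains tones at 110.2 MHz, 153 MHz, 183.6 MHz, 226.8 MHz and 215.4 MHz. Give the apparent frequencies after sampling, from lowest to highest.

4.2 MHz, 5.4 MHz, 5.8 MHz, 17.2 MHz, 26 MHz

fs/2 = 26.2 MHz.
110.2 MHz mod fs = 5.4 MHz.
5.4 MHz ≤ fs/2 = 26.2 MHz, appears at 5.4 MHz.
153 MHz mod fs = 48.2 MHz.
48.2 MHz > fs/2 = 26.2 MHz, folds to fs − 48.2 MHz = 4.2 MHz.
183.6 MHz mod fs = 26.4 MHz.
26.4 MHz > fs/2 = 26.2 MHz, folds to fs − 26.4 MHz = 26 MHz.
226.8 MHz mod fs = 17.2 MHz.
17.2 MHz ≤ fs/2 = 26.2 MHz, appears at 17.2 MHz.
215.4 MHz mod fs = 5.8 MHz.
5.8 MHz ≤ fs/2 = 26.2 MHz, appears at 5.8 MHz.
Distinct values: {4.2 MHz, 5.4 MHz, 5.8 MHz, 17.2 MHz, 26 MHz}.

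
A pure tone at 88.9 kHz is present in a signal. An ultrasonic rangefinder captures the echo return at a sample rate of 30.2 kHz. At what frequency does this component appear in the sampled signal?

1.7 kHz

88.9 kHz mod fs = 28.5 kHz.
28.5 kHz > fs/2 = 15.1 kHz, folds to fs − 28.5 kHz = 1.7 kHz.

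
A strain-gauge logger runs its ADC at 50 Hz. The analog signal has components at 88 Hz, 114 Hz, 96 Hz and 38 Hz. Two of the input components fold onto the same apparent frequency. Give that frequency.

12 Hz

fs/2 = 25 Hz.
88 Hz mod fs = 38 Hz.
38 Hz > fs/2 = 25 Hz, folds to fs − 38 Hz = 12 Hz.
114 Hz mod fs = 14 Hz.
14 Hz ≤ fs/2 = 25 Hz, appears at 14 Hz.
96 Hz mod fs = 46 Hz.
46 Hz > fs/2 = 25 Hz, folds to fs − 46 Hz = 4 Hz.
38 Hz > fs/2 = 25 Hz, folds to fs − 38 Hz = 12 Hz.
38 Hz and 88 Hz both map to 12 Hz.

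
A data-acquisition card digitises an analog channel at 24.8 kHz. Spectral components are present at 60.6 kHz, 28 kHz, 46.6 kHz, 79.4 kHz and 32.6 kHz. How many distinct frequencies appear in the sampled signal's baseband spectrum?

5

fs/2 = 12.4 kHz.
60.6 kHz mod fs = 11 kHz.
11 kHz ≤ fs/2 = 12.4 kHz, appears at 11 kHz.
28 kHz mod fs = 3.2 kHz.
3.2 kHz ≤ fs/2 = 12.4 kHz, appears at 3.2 kHz.
46.6 kHz mod fs = 21.8 kHz.
21.8 kHz > fs/2 = 12.4 kHz, folds to fs − 21.8 kHz = 3 kHz.
79.4 kHz mod fs = 5 kHz.
5 kHz ≤ fs/2 = 12.4 kHz, appears at 5 kHz.
32.6 kHz mod fs = 7.8 kHz.
7.8 kHz ≤ fs/2 = 12.4 kHz, appears at 7.8 kHz.
Distinct values: {3 kHz, 3.2 kHz, 5 kHz, 7.8 kHz, 11 kHz} → 5.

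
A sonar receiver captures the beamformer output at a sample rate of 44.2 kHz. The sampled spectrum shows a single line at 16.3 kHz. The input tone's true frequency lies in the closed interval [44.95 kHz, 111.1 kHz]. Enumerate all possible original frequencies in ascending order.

60.5 kHz, 72.1 kHz, 104.7 kHz

Frequencies that alias to 16.3 kHz are k·fs ± 16.3 kHz for integer k ≥ 0.
k=0: 16.3 kHz.
k=1: 27.9 kHz, 60.5 kHz.
k=2: 72.1 kHz, 104.7 kHz.
k=3: 116.3 kHz, 148.9 kHz.
Within [44.95 kHz, 111.1 kHz]: 60.5 kHz, 72.1 kHz, 104.7 kHz.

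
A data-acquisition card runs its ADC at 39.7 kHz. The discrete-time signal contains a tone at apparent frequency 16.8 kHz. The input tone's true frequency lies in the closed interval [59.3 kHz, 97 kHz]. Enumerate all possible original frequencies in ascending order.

Frequencies that alias to 16.8 kHz are k·fs ± 16.8 kHz for integer k ≥ 0.
k=0: 16.8 kHz.
k=1: 22.9 kHz, 56.5 kHz.
k=2: 62.6 kHz, 96.2 kHz.
k=3: 102.3 kHz, 135.9 kHz.
Within [59.3 kHz, 97 kHz]: 62.6 kHz, 96.2 kHz.

62.6 kHz, 96.2 kHz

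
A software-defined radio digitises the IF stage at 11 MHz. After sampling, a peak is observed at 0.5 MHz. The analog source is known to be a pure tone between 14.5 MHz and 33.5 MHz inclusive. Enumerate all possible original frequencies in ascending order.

21.5 MHz, 22.5 MHz, 32.5 MHz, 33.5 MHz

Frequencies that alias to 0.5 MHz are k·fs ± 0.5 MHz for integer k ≥ 0.
k=0: 0.5 MHz.
k=1: 10.5 MHz, 11.5 MHz.
k=2: 21.5 MHz, 22.5 MHz.
k=3: 32.5 MHz, 33.5 MHz.
k=4: 43.5 MHz, 44.5 MHz.
Within [14.5 MHz, 33.5 MHz]: 21.5 MHz, 22.5 MHz, 32.5 MHz, 33.5 MHz.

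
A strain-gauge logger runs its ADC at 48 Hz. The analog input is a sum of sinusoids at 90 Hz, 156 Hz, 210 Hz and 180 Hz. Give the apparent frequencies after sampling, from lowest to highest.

fs/2 = 24 Hz.
90 Hz mod fs = 42 Hz.
42 Hz > fs/2 = 24 Hz, folds to fs − 42 Hz = 6 Hz.
156 Hz mod fs = 12 Hz.
12 Hz ≤ fs/2 = 24 Hz, appears at 12 Hz.
210 Hz mod fs = 18 Hz.
18 Hz ≤ fs/2 = 24 Hz, appears at 18 Hz.
180 Hz mod fs = 36 Hz.
36 Hz > fs/2 = 24 Hz, folds to fs − 36 Hz = 12 Hz.
Distinct values: {6 Hz, 12 Hz, 18 Hz}.

6 Hz, 12 Hz, 18 Hz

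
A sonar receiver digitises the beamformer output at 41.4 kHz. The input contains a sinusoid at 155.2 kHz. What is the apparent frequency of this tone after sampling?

10.4 kHz

155.2 kHz mod fs = 31 kHz.
31 kHz > fs/2 = 20.7 kHz, folds to fs − 31 kHz = 10.4 kHz.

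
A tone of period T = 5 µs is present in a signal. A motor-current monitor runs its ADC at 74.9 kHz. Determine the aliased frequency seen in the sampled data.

T = 5 µs → f = 1/T = 200 kHz.
200 kHz mod fs = 50.2 kHz.
50.2 kHz > fs/2 = 37.45 kHz, folds to fs − 50.2 kHz = 24.7 kHz.

24.7 kHz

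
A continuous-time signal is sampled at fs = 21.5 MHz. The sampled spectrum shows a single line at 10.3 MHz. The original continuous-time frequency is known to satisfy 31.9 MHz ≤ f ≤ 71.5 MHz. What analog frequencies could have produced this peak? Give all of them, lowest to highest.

32.7 MHz, 53.3 MHz, 54.2 MHz

Frequencies that alias to 10.3 MHz are k·fs ± 10.3 MHz for integer k ≥ 0.
k=0: 10.3 MHz.
k=1: 11.2 MHz, 31.8 MHz.
k=2: 32.7 MHz, 53.3 MHz.
k=3: 54.2 MHz, 74.8 MHz.
k=4: 75.7 MHz, 96.3 MHz.
Within [31.9 MHz, 71.5 MHz]: 32.7 MHz, 53.3 MHz, 54.2 MHz.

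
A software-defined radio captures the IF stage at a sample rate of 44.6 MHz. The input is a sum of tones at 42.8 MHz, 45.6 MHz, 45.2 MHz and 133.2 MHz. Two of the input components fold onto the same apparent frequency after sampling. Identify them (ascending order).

fs/2 = 22.3 MHz.
42.8 MHz > fs/2 = 22.3 MHz, folds to fs − 42.8 MHz = 1.8 MHz.
45.6 MHz mod fs = 1 MHz.
1 MHz ≤ fs/2 = 22.3 MHz, appears at 1 MHz.
45.2 MHz mod fs = 0.6 MHz.
0.6 MHz ≤ fs/2 = 22.3 MHz, appears at 0.6 MHz.
133.2 MHz mod fs = 44 MHz.
44 MHz > fs/2 = 22.3 MHz, folds to fs − 44 MHz = 0.6 MHz.
45.2 MHz and 133.2 MHz both map to 0.6 MHz.

45.2 MHz, 133.2 MHz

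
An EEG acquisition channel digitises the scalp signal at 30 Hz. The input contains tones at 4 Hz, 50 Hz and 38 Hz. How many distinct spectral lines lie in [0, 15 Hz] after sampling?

3

fs/2 = 15 Hz.
4 Hz ≤ fs/2 = 15 Hz, passes unchanged.
50 Hz mod fs = 20 Hz.
20 Hz > fs/2 = 15 Hz, folds to fs − 20 Hz = 10 Hz.
38 Hz mod fs = 8 Hz.
8 Hz ≤ fs/2 = 15 Hz, appears at 8 Hz.
Distinct values: {4 Hz, 8 Hz, 10 Hz} → 3.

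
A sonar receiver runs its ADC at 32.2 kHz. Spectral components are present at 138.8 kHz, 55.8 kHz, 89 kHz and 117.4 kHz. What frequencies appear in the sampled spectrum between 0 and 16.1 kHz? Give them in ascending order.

7.6 kHz, 8.6 kHz, 10 kHz, 11.4 kHz

fs/2 = 16.1 kHz.
138.8 kHz mod fs = 10 kHz.
10 kHz ≤ fs/2 = 16.1 kHz, appears at 10 kHz.
55.8 kHz mod fs = 23.6 kHz.
23.6 kHz > fs/2 = 16.1 kHz, folds to fs − 23.6 kHz = 8.6 kHz.
89 kHz mod fs = 24.6 kHz.
24.6 kHz > fs/2 = 16.1 kHz, folds to fs − 24.6 kHz = 7.6 kHz.
117.4 kHz mod fs = 20.8 kHz.
20.8 kHz > fs/2 = 16.1 kHz, folds to fs − 20.8 kHz = 11.4 kHz.
Distinct values: {7.6 kHz, 8.6 kHz, 10 kHz, 11.4 kHz}.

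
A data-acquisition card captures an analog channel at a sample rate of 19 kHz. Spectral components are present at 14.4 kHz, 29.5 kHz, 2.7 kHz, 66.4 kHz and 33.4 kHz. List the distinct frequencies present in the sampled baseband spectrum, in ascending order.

fs/2 = 9.5 kHz.
14.4 kHz > fs/2 = 9.5 kHz, folds to fs − 14.4 kHz = 4.6 kHz.
29.5 kHz mod fs = 10.5 kHz.
10.5 kHz > fs/2 = 9.5 kHz, folds to fs − 10.5 kHz = 8.5 kHz.
2.7 kHz ≤ fs/2 = 9.5 kHz, passes unchanged.
66.4 kHz mod fs = 9.4 kHz.
9.4 kHz ≤ fs/2 = 9.5 kHz, appears at 9.4 kHz.
33.4 kHz mod fs = 14.4 kHz.
14.4 kHz > fs/2 = 9.5 kHz, folds to fs − 14.4 kHz = 4.6 kHz.
Distinct values: {2.7 kHz, 4.6 kHz, 8.5 kHz, 9.4 kHz}.

2.7 kHz, 4.6 kHz, 8.5 kHz, 9.4 kHz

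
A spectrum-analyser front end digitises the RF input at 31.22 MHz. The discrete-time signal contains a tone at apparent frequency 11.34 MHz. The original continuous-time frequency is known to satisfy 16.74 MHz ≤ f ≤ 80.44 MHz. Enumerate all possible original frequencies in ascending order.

19.88 MHz, 42.56 MHz, 51.1 MHz, 73.78 MHz

Frequencies that alias to 11.34 MHz are k·fs ± 11.34 MHz for integer k ≥ 0.
k=0: 11.34 MHz.
k=1: 19.88 MHz, 42.56 MHz.
k=2: 51.1 MHz, 73.78 MHz.
k=3: 82.32 MHz, 105 MHz.
Within [16.74 MHz, 80.44 MHz]: 19.88 MHz, 42.56 MHz, 51.1 MHz, 73.78 MHz.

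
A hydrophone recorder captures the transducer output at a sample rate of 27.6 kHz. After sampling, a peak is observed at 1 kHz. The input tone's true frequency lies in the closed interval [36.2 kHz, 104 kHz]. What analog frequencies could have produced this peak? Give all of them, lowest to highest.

Frequencies that alias to 1 kHz are k·fs ± 1 kHz for integer k ≥ 0.
k=0: 1 kHz.
k=1: 26.6 kHz, 28.6 kHz.
k=2: 54.2 kHz, 56.2 kHz.
k=3: 81.8 kHz, 83.8 kHz.
k=4: 109.4 kHz, 111.4 kHz.
Within [36.2 kHz, 104 kHz]: 54.2 kHz, 56.2 kHz, 81.8 kHz, 83.8 kHz.

54.2 kHz, 56.2 kHz, 81.8 kHz, 83.8 kHz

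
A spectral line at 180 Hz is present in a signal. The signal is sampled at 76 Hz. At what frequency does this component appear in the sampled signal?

180 Hz mod fs = 28 Hz.
28 Hz ≤ fs/2 = 38 Hz, appears at 28 Hz.

28 Hz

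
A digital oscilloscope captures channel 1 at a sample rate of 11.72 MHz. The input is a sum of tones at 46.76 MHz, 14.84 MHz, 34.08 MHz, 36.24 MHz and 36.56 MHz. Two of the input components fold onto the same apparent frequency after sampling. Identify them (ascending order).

fs/2 = 5.86 MHz.
46.76 MHz mod fs = 11.6 MHz.
11.6 MHz > fs/2 = 5.86 MHz, folds to fs − 11.6 MHz = 0.12 MHz.
14.84 MHz mod fs = 3.12 MHz.
3.12 MHz ≤ fs/2 = 5.86 MHz, appears at 3.12 MHz.
34.08 MHz mod fs = 10.64 MHz.
10.64 MHz > fs/2 = 5.86 MHz, folds to fs − 10.64 MHz = 1.08 MHz.
36.24 MHz mod fs = 1.08 MHz.
1.08 MHz ≤ fs/2 = 5.86 MHz, appears at 1.08 MHz.
36.56 MHz mod fs = 1.4 MHz.
1.4 MHz ≤ fs/2 = 5.86 MHz, appears at 1.4 MHz.
34.08 MHz and 36.24 MHz both map to 1.08 MHz.

34.08 MHz, 36.24 MHz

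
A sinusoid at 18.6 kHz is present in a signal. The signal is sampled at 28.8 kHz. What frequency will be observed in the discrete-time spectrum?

10.2 kHz

18.6 kHz > fs/2 = 14.4 kHz, folds to fs − 18.6 kHz = 10.2 kHz.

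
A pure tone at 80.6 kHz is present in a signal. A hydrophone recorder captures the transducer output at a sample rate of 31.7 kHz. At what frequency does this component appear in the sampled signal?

14.5 kHz

80.6 kHz mod fs = 17.2 kHz.
17.2 kHz > fs/2 = 15.85 kHz, folds to fs − 17.2 kHz = 14.5 kHz.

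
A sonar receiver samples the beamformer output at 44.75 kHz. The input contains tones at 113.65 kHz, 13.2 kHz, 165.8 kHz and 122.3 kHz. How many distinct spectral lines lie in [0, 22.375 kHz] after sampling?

3

fs/2 = 22.375 kHz.
113.65 kHz mod fs = 24.15 kHz.
24.15 kHz > fs/2 = 22.375 kHz, folds to fs − 24.15 kHz = 20.6 kHz.
13.2 kHz ≤ fs/2 = 22.375 kHz, passes unchanged.
165.8 kHz mod fs = 31.55 kHz.
31.55 kHz > fs/2 = 22.375 kHz, folds to fs − 31.55 kHz = 13.2 kHz.
122.3 kHz mod fs = 32.8 kHz.
32.8 kHz > fs/2 = 22.375 kHz, folds to fs − 32.8 kHz = 11.95 kHz.
Distinct values: {11.95 kHz, 13.2 kHz, 20.6 kHz} → 3.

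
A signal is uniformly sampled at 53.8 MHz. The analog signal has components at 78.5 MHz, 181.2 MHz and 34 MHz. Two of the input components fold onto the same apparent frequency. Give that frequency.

19.8 MHz

fs/2 = 26.9 MHz.
78.5 MHz mod fs = 24.7 MHz.
24.7 MHz ≤ fs/2 = 26.9 MHz, appears at 24.7 MHz.
181.2 MHz mod fs = 19.8 MHz.
19.8 MHz ≤ fs/2 = 26.9 MHz, appears at 19.8 MHz.
34 MHz > fs/2 = 26.9 MHz, folds to fs − 34 MHz = 19.8 MHz.
34 MHz and 181.2 MHz both map to 19.8 MHz.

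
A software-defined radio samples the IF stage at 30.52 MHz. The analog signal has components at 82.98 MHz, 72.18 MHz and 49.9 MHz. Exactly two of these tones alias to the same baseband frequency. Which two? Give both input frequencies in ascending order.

fs/2 = 15.26 MHz.
82.98 MHz mod fs = 21.94 MHz.
21.94 MHz > fs/2 = 15.26 MHz, folds to fs − 21.94 MHz = 8.58 MHz.
72.18 MHz mod fs = 11.14 MHz.
11.14 MHz ≤ fs/2 = 15.26 MHz, appears at 11.14 MHz.
49.9 MHz mod fs = 19.38 MHz.
19.38 MHz > fs/2 = 15.26 MHz, folds to fs − 19.38 MHz = 11.14 MHz.
49.9 MHz and 72.18 MHz both map to 11.14 MHz.

49.9 MHz, 72.18 MHz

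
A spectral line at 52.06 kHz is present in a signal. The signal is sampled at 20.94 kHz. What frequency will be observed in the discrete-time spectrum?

10.18 kHz

52.06 kHz mod fs = 10.18 kHz.
10.18 kHz ≤ fs/2 = 10.47 kHz, appears at 10.18 kHz.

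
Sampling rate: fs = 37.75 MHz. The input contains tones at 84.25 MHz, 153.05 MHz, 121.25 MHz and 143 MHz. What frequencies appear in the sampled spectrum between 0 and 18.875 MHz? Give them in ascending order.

2.05 MHz, 8 MHz, 8.75 MHz

fs/2 = 18.875 MHz.
84.25 MHz mod fs = 8.75 MHz.
8.75 MHz ≤ fs/2 = 18.875 MHz, appears at 8.75 MHz.
153.05 MHz mod fs = 2.05 MHz.
2.05 MHz ≤ fs/2 = 18.875 MHz, appears at 2.05 MHz.
121.25 MHz mod fs = 8 MHz.
8 MHz ≤ fs/2 = 18.875 MHz, appears at 8 MHz.
143 MHz mod fs = 29.75 MHz.
29.75 MHz > fs/2 = 18.875 MHz, folds to fs − 29.75 MHz = 8 MHz.
Distinct values: {2.05 MHz, 8 MHz, 8.75 MHz}.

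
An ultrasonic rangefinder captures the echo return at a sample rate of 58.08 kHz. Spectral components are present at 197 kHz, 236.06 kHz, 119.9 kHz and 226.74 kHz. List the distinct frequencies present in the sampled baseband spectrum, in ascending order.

fs/2 = 29.04 kHz.
197 kHz mod fs = 22.76 kHz.
22.76 kHz ≤ fs/2 = 29.04 kHz, appears at 22.76 kHz.
236.06 kHz mod fs = 3.74 kHz.
3.74 kHz ≤ fs/2 = 29.04 kHz, appears at 3.74 kHz.
119.9 kHz mod fs = 3.74 kHz.
3.74 kHz ≤ fs/2 = 29.04 kHz, appears at 3.74 kHz.
226.74 kHz mod fs = 52.5 kHz.
52.5 kHz > fs/2 = 29.04 kHz, folds to fs − 52.5 kHz = 5.58 kHz.
Distinct values: {3.74 kHz, 5.58 kHz, 22.76 kHz}.

3.74 kHz, 5.58 kHz, 22.76 kHz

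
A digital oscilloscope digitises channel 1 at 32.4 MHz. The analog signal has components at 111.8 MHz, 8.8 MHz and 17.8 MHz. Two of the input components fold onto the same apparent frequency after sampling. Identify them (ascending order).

fs/2 = 16.2 MHz.
111.8 MHz mod fs = 14.6 MHz.
14.6 MHz ≤ fs/2 = 16.2 MHz, appears at 14.6 MHz.
8.8 MHz ≤ fs/2 = 16.2 MHz, passes unchanged.
17.8 MHz > fs/2 = 16.2 MHz, folds to fs − 17.8 MHz = 14.6 MHz.
17.8 MHz and 111.8 MHz both map to 14.6 MHz.

17.8 MHz, 111.8 MHz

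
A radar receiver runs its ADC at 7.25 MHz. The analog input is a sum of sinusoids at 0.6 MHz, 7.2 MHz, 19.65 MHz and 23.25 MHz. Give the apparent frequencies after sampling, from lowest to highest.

fs/2 = 3.625 MHz.
0.6 MHz ≤ fs/2 = 3.625 MHz, passes unchanged.
7.2 MHz > fs/2 = 3.625 MHz, folds to fs − 7.2 MHz = 0.05 MHz.
19.65 MHz mod fs = 5.15 MHz.
5.15 MHz > fs/2 = 3.625 MHz, folds to fs − 5.15 MHz = 2.1 MHz.
23.25 MHz mod fs = 1.5 MHz.
1.5 MHz ≤ fs/2 = 3.625 MHz, appears at 1.5 MHz.
Distinct values: {0.05 MHz, 0.6 MHz, 1.5 MHz, 2.1 MHz}.

0.05 MHz, 0.6 MHz, 1.5 MHz, 2.1 MHz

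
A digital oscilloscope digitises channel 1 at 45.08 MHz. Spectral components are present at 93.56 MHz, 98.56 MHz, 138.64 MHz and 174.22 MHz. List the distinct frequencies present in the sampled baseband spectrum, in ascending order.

fs/2 = 22.54 MHz.
93.56 MHz mod fs = 3.4 MHz.
3.4 MHz ≤ fs/2 = 22.54 MHz, appears at 3.4 MHz.
98.56 MHz mod fs = 8.4 MHz.
8.4 MHz ≤ fs/2 = 22.54 MHz, appears at 8.4 MHz.
138.64 MHz mod fs = 3.4 MHz.
3.4 MHz ≤ fs/2 = 22.54 MHz, appears at 3.4 MHz.
174.22 MHz mod fs = 38.98 MHz.
38.98 MHz > fs/2 = 22.54 MHz, folds to fs − 38.98 MHz = 6.1 MHz.
Distinct values: {3.4 MHz, 6.1 MHz, 8.4 MHz}.

3.4 MHz, 6.1 MHz, 8.4 MHz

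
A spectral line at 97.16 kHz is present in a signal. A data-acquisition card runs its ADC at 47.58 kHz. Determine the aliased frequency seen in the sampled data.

2 kHz

97.16 kHz mod fs = 2 kHz.
2 kHz ≤ fs/2 = 23.79 kHz, appears at 2 kHz.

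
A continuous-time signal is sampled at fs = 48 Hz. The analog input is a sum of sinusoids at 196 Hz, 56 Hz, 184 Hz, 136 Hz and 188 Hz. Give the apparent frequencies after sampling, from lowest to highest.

4 Hz, 8 Hz

fs/2 = 24 Hz.
196 Hz mod fs = 4 Hz.
4 Hz ≤ fs/2 = 24 Hz, appears at 4 Hz.
56 Hz mod fs = 8 Hz.
8 Hz ≤ fs/2 = 24 Hz, appears at 8 Hz.
184 Hz mod fs = 40 Hz.
40 Hz > fs/2 = 24 Hz, folds to fs − 40 Hz = 8 Hz.
136 Hz mod fs = 40 Hz.
40 Hz > fs/2 = 24 Hz, folds to fs − 40 Hz = 8 Hz.
188 Hz mod fs = 44 Hz.
44 Hz > fs/2 = 24 Hz, folds to fs − 44 Hz = 4 Hz.
Distinct values: {4 Hz, 8 Hz}.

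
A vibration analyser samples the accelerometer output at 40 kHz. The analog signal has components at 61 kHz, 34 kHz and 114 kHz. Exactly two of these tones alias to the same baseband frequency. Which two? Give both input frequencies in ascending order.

fs/2 = 20 kHz.
61 kHz mod fs = 21 kHz.
21 kHz > fs/2 = 20 kHz, folds to fs − 21 kHz = 19 kHz.
34 kHz > fs/2 = 20 kHz, folds to fs − 34 kHz = 6 kHz.
114 kHz mod fs = 34 kHz.
34 kHz > fs/2 = 20 kHz, folds to fs − 34 kHz = 6 kHz.
34 kHz and 114 kHz both map to 6 kHz.

34 kHz, 114 kHz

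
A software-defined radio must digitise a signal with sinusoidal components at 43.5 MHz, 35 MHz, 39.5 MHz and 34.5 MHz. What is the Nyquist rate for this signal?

87 MHz

Highest-frequency component: 43.5 MHz.
Nyquist rate = 2 × 43.5 MHz = 87 MHz.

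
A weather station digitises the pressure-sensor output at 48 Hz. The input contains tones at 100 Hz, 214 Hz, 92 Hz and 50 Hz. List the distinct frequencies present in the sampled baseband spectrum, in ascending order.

2 Hz, 4 Hz, 22 Hz

fs/2 = 24 Hz.
100 Hz mod fs = 4 Hz.
4 Hz ≤ fs/2 = 24 Hz, appears at 4 Hz.
214 Hz mod fs = 22 Hz.
22 Hz ≤ fs/2 = 24 Hz, appears at 22 Hz.
92 Hz mod fs = 44 Hz.
44 Hz > fs/2 = 24 Hz, folds to fs − 44 Hz = 4 Hz.
50 Hz mod fs = 2 Hz.
2 Hz ≤ fs/2 = 24 Hz, appears at 2 Hz.
Distinct values: {2 Hz, 4 Hz, 22 Hz}.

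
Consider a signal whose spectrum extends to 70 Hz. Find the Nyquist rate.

140 Hz

Nyquist rate = 2 × 70 Hz = 140 Hz.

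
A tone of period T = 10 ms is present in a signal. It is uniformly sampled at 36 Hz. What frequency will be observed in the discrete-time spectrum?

T = 10 ms → f = 1/T = 100 Hz.
100 Hz mod fs = 28 Hz.
28 Hz > fs/2 = 18 Hz, folds to fs − 28 Hz = 8 Hz.

8 Hz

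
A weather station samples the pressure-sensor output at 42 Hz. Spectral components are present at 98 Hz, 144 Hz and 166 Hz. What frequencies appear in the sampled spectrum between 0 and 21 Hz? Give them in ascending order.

2 Hz, 14 Hz, 18 Hz

fs/2 = 21 Hz.
98 Hz mod fs = 14 Hz.
14 Hz ≤ fs/2 = 21 Hz, appears at 14 Hz.
144 Hz mod fs = 18 Hz.
18 Hz ≤ fs/2 = 21 Hz, appears at 18 Hz.
166 Hz mod fs = 40 Hz.
40 Hz > fs/2 = 21 Hz, folds to fs − 40 Hz = 2 Hz.
Distinct values: {2 Hz, 14 Hz, 18 Hz}.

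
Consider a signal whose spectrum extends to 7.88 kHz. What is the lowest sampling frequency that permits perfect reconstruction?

Nyquist rate = 2 × 7.88 kHz = 15.76 kHz.

15.76 kHz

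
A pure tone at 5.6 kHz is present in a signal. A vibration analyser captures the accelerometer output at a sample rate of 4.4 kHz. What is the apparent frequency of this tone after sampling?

1.2 kHz

5.6 kHz mod fs = 1.2 kHz.
1.2 kHz ≤ fs/2 = 2.2 kHz, appears at 1.2 kHz.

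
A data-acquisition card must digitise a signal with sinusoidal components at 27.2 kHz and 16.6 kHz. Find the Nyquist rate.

54.4 kHz

Highest-frequency component: 27.2 kHz.
Nyquist rate = 2 × 27.2 kHz = 54.4 kHz.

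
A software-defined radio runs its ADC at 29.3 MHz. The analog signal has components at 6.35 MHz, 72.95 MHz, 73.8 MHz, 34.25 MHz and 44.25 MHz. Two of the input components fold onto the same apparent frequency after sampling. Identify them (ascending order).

44.25 MHz, 72.95 MHz

fs/2 = 14.65 MHz.
6.35 MHz ≤ fs/2 = 14.65 MHz, passes unchanged.
72.95 MHz mod fs = 14.35 MHz.
14.35 MHz ≤ fs/2 = 14.65 MHz, appears at 14.35 MHz.
73.8 MHz mod fs = 15.2 MHz.
15.2 MHz > fs/2 = 14.65 MHz, folds to fs − 15.2 MHz = 14.1 MHz.
34.25 MHz mod fs = 4.95 MHz.
4.95 MHz ≤ fs/2 = 14.65 MHz, appears at 4.95 MHz.
44.25 MHz mod fs = 14.95 MHz.
14.95 MHz > fs/2 = 14.65 MHz, folds to fs − 14.95 MHz = 14.35 MHz.
44.25 MHz and 72.95 MHz both map to 14.35 MHz.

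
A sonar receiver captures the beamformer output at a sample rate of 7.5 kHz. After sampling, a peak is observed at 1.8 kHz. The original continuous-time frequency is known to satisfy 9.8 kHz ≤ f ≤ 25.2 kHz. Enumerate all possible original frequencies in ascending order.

Frequencies that alias to 1.8 kHz are k·fs ± 1.8 kHz for integer k ≥ 0.
k=0: 1.8 kHz.
k=1: 5.7 kHz, 9.3 kHz.
k=2: 13.2 kHz, 16.8 kHz.
k=3: 20.7 kHz, 24.3 kHz.
k=4: 28.2 kHz, 31.8 kHz.
Within [9.8 kHz, 25.2 kHz]: 13.2 kHz, 16.8 kHz, 20.7 kHz, 24.3 kHz.

13.2 kHz, 16.8 kHz, 20.7 kHz, 24.3 kHz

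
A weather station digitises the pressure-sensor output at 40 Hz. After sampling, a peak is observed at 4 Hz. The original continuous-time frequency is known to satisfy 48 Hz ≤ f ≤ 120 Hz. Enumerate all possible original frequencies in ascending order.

Frequencies that alias to 4 Hz are k·fs ± 4 Hz for integer k ≥ 0.
k=0: 4 Hz.
k=1: 36 Hz, 44 Hz.
k=2: 76 Hz, 84 Hz.
k=3: 116 Hz, 124 Hz.
k=4: 156 Hz, 164 Hz.
Within [48 Hz, 120 Hz]: 76 Hz, 84 Hz, 116 Hz.

76 Hz, 84 Hz, 116 Hz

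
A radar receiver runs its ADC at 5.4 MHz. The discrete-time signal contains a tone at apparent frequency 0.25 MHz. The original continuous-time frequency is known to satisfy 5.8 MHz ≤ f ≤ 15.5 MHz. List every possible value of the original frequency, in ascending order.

10.55 MHz, 11.05 MHz

Frequencies that alias to 0.25 MHz are k·fs ± 0.25 MHz for integer k ≥ 0.
k=0: 0.25 MHz.
k=1: 5.15 MHz, 5.65 MHz.
k=2: 10.55 MHz, 11.05 MHz.
k=3: 15.95 MHz, 16.45 MHz.
Within [5.8 MHz, 15.5 MHz]: 10.55 MHz, 11.05 MHz.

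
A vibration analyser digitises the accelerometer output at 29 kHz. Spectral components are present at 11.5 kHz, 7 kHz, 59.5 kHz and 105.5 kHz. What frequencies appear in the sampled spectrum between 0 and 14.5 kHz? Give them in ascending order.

1.5 kHz, 7 kHz, 10.5 kHz, 11.5 kHz

fs/2 = 14.5 kHz.
11.5 kHz ≤ fs/2 = 14.5 kHz, passes unchanged.
7 kHz ≤ fs/2 = 14.5 kHz, passes unchanged.
59.5 kHz mod fs = 1.5 kHz.
1.5 kHz ≤ fs/2 = 14.5 kHz, appears at 1.5 kHz.
105.5 kHz mod fs = 18.5 kHz.
18.5 kHz > fs/2 = 14.5 kHz, folds to fs − 18.5 kHz = 10.5 kHz.
Distinct values: {1.5 kHz, 7 kHz, 10.5 kHz, 11.5 kHz}.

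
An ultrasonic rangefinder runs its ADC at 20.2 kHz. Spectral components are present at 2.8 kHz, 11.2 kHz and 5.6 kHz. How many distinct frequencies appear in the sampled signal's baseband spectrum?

fs/2 = 10.1 kHz.
2.8 kHz ≤ fs/2 = 10.1 kHz, passes unchanged.
11.2 kHz > fs/2 = 10.1 kHz, folds to fs − 11.2 kHz = 9 kHz.
5.6 kHz ≤ fs/2 = 10.1 kHz, passes unchanged.
Distinct values: {2.8 kHz, 5.6 kHz, 9 kHz} → 3.

3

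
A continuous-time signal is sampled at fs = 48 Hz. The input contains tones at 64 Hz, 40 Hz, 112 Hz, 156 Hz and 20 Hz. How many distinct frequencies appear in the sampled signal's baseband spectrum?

4

fs/2 = 24 Hz.
64 Hz mod fs = 16 Hz.
16 Hz ≤ fs/2 = 24 Hz, appears at 16 Hz.
40 Hz > fs/2 = 24 Hz, folds to fs − 40 Hz = 8 Hz.
112 Hz mod fs = 16 Hz.
16 Hz ≤ fs/2 = 24 Hz, appears at 16 Hz.
156 Hz mod fs = 12 Hz.
12 Hz ≤ fs/2 = 24 Hz, appears at 12 Hz.
20 Hz ≤ fs/2 = 24 Hz, passes unchanged.
Distinct values: {8 Hz, 12 Hz, 16 Hz, 20 Hz} → 4.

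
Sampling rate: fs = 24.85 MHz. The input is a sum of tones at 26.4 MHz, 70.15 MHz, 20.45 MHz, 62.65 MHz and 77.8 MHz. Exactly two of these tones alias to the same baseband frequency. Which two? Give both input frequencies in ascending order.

20.45 MHz, 70.15 MHz

fs/2 = 12.425 MHz.
26.4 MHz mod fs = 1.55 MHz.
1.55 MHz ≤ fs/2 = 12.425 MHz, appears at 1.55 MHz.
70.15 MHz mod fs = 20.45 MHz.
20.45 MHz > fs/2 = 12.425 MHz, folds to fs − 20.45 MHz = 4.4 MHz.
20.45 MHz > fs/2 = 12.425 MHz, folds to fs − 20.45 MHz = 4.4 MHz.
62.65 MHz mod fs = 12.95 MHz.
12.95 MHz > fs/2 = 12.425 MHz, folds to fs − 12.95 MHz = 11.9 MHz.
77.8 MHz mod fs = 3.25 MHz.
3.25 MHz ≤ fs/2 = 12.425 MHz, appears at 3.25 MHz.
20.45 MHz and 70.15 MHz both map to 4.4 MHz.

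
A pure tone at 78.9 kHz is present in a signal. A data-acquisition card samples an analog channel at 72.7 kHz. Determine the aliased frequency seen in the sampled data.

78.9 kHz mod fs = 6.2 kHz.
6.2 kHz ≤ fs/2 = 36.35 kHz, appears at 6.2 kHz.

6.2 kHz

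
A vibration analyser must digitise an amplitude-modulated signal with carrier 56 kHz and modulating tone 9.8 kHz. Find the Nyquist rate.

AM sidebands sit at fc ± fm = 46.2 kHz and 65.8 kHz.
Highest-frequency component: 65.8 kHz.
Nyquist rate = 2 × 65.8 kHz = 131.6 kHz.

131.6 kHz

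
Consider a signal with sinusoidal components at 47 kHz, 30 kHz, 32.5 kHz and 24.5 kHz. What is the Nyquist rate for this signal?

94 kHz

Highest-frequency component: 47 kHz.
Nyquist rate = 2 × 47 kHz = 94 kHz.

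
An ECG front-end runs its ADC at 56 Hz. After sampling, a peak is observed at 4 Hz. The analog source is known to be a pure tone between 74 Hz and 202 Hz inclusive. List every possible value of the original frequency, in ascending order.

Frequencies that alias to 4 Hz are k·fs ± 4 Hz for integer k ≥ 0.
k=0: 4 Hz.
k=1: 52 Hz, 60 Hz.
k=2: 108 Hz, 116 Hz.
k=3: 164 Hz, 172 Hz.
k=4: 220 Hz, 228 Hz.
Within [74 Hz, 202 Hz]: 108 Hz, 116 Hz, 164 Hz, 172 Hz.

108 Hz, 116 Hz, 164 Hz, 172 Hz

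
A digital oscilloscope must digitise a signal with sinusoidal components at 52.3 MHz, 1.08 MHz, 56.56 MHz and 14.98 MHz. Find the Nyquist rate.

Highest-frequency component: 56.56 MHz.
Nyquist rate = 2 × 56.56 MHz = 113.12 MHz.

113.12 MHz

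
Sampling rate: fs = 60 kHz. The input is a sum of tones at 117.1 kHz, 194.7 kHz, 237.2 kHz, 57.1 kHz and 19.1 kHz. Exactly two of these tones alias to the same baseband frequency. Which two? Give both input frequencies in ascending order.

fs/2 = 30 kHz.
117.1 kHz mod fs = 57.1 kHz.
57.1 kHz > fs/2 = 30 kHz, folds to fs − 57.1 kHz = 2.9 kHz.
194.7 kHz mod fs = 14.7 kHz.
14.7 kHz ≤ fs/2 = 30 kHz, appears at 14.7 kHz.
237.2 kHz mod fs = 57.2 kHz.
57.2 kHz > fs/2 = 30 kHz, folds to fs − 57.2 kHz = 2.8 kHz.
57.1 kHz > fs/2 = 30 kHz, folds to fs − 57.1 kHz = 2.9 kHz.
19.1 kHz ≤ fs/2 = 30 kHz, passes unchanged.
57.1 kHz and 117.1 kHz both map to 2.9 kHz.

57.1 kHz, 117.1 kHz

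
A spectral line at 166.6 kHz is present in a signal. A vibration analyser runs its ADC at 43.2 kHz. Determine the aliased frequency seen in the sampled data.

166.6 kHz mod fs = 37 kHz.
37 kHz > fs/2 = 21.6 kHz, folds to fs − 37 kHz = 6.2 kHz.

6.2 kHz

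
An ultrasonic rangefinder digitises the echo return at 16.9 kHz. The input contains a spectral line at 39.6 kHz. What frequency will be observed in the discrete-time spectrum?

5.8 kHz

39.6 kHz mod fs = 5.8 kHz.
5.8 kHz ≤ fs/2 = 8.45 kHz, appears at 5.8 kHz.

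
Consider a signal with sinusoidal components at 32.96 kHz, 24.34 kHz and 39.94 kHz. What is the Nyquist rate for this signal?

Highest-frequency component: 39.94 kHz.
Nyquist rate = 2 × 39.94 kHz = 79.88 kHz.

79.88 kHz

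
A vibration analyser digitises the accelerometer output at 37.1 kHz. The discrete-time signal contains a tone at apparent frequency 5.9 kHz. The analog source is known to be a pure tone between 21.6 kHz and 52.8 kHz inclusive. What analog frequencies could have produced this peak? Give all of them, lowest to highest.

Frequencies that alias to 5.9 kHz are k·fs ± 5.9 kHz for integer k ≥ 0.
k=0: 5.9 kHz.
k=1: 31.2 kHz, 43 kHz.
k=2: 68.3 kHz, 80.1 kHz.
Within [21.6 kHz, 52.8 kHz]: 31.2 kHz, 43 kHz.

31.2 kHz, 43 kHz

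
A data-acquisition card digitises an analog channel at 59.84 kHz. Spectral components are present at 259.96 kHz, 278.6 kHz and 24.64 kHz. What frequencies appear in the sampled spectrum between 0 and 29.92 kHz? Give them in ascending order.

20.6 kHz, 24.64 kHz

fs/2 = 29.92 kHz.
259.96 kHz mod fs = 20.6 kHz.
20.6 kHz ≤ fs/2 = 29.92 kHz, appears at 20.6 kHz.
278.6 kHz mod fs = 39.24 kHz.
39.24 kHz > fs/2 = 29.92 kHz, folds to fs − 39.24 kHz = 20.6 kHz.
24.64 kHz ≤ fs/2 = 29.92 kHz, passes unchanged.
Distinct values: {20.6 kHz, 24.64 kHz}.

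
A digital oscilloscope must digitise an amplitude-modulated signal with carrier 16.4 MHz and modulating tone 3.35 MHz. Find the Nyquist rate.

39.5 MHz

AM sidebands sit at fc ± fm = 13.05 MHz and 19.75 MHz.
Highest-frequency component: 19.75 MHz.
Nyquist rate = 2 × 19.75 MHz = 39.5 MHz.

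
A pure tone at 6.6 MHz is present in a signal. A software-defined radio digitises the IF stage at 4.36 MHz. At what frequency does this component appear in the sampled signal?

2.12 MHz

6.6 MHz mod fs = 2.24 MHz.
2.24 MHz > fs/2 = 2.18 MHz, folds to fs − 2.24 MHz = 2.12 MHz.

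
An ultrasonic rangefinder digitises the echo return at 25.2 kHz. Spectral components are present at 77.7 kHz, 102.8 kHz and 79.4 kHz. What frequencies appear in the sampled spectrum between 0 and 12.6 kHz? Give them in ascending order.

2 kHz, 2.1 kHz, 3.8 kHz

fs/2 = 12.6 kHz.
77.7 kHz mod fs = 2.1 kHz.
2.1 kHz ≤ fs/2 = 12.6 kHz, appears at 2.1 kHz.
102.8 kHz mod fs = 2 kHz.
2 kHz ≤ fs/2 = 12.6 kHz, appears at 2 kHz.
79.4 kHz mod fs = 3.8 kHz.
3.8 kHz ≤ fs/2 = 12.6 kHz, appears at 3.8 kHz.
Distinct values: {2 kHz, 2.1 kHz, 3.8 kHz}.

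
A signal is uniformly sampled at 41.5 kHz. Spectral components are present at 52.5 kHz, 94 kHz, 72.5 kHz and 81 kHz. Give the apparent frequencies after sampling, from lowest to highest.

fs/2 = 20.75 kHz.
52.5 kHz mod fs = 11 kHz.
11 kHz ≤ fs/2 = 20.75 kHz, appears at 11 kHz.
94 kHz mod fs = 11 kHz.
11 kHz ≤ fs/2 = 20.75 kHz, appears at 11 kHz.
72.5 kHz mod fs = 31 kHz.
31 kHz > fs/2 = 20.75 kHz, folds to fs − 31 kHz = 10.5 kHz.
81 kHz mod fs = 39.5 kHz.
39.5 kHz > fs/2 = 20.75 kHz, folds to fs − 39.5 kHz = 2 kHz.
Distinct values: {2 kHz, 10.5 kHz, 11 kHz}.

2 kHz, 10.5 kHz, 11 kHz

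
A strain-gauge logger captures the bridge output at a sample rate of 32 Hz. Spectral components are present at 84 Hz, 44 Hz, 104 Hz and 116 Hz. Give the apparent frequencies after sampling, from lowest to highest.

fs/2 = 16 Hz.
84 Hz mod fs = 20 Hz.
20 Hz > fs/2 = 16 Hz, folds to fs − 20 Hz = 12 Hz.
44 Hz mod fs = 12 Hz.
12 Hz ≤ fs/2 = 16 Hz, appears at 12 Hz.
104 Hz mod fs = 8 Hz.
8 Hz ≤ fs/2 = 16 Hz, appears at 8 Hz.
116 Hz mod fs = 20 Hz.
20 Hz > fs/2 = 16 Hz, folds to fs − 20 Hz = 12 Hz.
Distinct values: {8 Hz, 12 Hz}.

8 Hz, 12 Hz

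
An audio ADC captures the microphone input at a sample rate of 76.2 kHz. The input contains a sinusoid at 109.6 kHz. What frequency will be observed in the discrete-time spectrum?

33.4 kHz

109.6 kHz mod fs = 33.4 kHz.
33.4 kHz ≤ fs/2 = 38.1 kHz, appears at 33.4 kHz.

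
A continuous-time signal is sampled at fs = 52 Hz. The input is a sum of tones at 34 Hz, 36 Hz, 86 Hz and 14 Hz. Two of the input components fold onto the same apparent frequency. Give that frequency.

fs/2 = 26 Hz.
34 Hz > fs/2 = 26 Hz, folds to fs − 34 Hz = 18 Hz.
36 Hz > fs/2 = 26 Hz, folds to fs − 36 Hz = 16 Hz.
86 Hz mod fs = 34 Hz.
34 Hz > fs/2 = 26 Hz, folds to fs − 34 Hz = 18 Hz.
14 Hz ≤ fs/2 = 26 Hz, passes unchanged.
34 Hz and 86 Hz both map to 18 Hz.

18 Hz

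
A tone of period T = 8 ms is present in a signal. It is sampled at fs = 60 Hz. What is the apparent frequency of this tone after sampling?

T = 8 ms → f = 1/T = 125 Hz.
125 Hz mod fs = 5 Hz.
5 Hz ≤ fs/2 = 30 Hz, appears at 5 Hz.

5 Hz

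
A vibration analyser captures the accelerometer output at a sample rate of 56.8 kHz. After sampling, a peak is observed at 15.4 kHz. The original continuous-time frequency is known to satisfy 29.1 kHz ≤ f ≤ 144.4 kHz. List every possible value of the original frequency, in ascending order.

41.4 kHz, 72.2 kHz, 98.2 kHz, 129 kHz

Frequencies that alias to 15.4 kHz are k·fs ± 15.4 kHz for integer k ≥ 0.
k=0: 15.4 kHz.
k=1: 41.4 kHz, 72.2 kHz.
k=2: 98.2 kHz, 129 kHz.
k=3: 155 kHz, 185.8 kHz.
Within [29.1 kHz, 144.4 kHz]: 41.4 kHz, 72.2 kHz, 98.2 kHz, 129 kHz.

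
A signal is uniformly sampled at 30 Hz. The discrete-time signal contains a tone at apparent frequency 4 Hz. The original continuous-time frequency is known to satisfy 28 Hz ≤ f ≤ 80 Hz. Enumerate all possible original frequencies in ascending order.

34 Hz, 56 Hz, 64 Hz

Frequencies that alias to 4 Hz are k·fs ± 4 Hz for integer k ≥ 0.
k=0: 4 Hz.
k=1: 26 Hz, 34 Hz.
k=2: 56 Hz, 64 Hz.
k=3: 86 Hz, 94 Hz.
Within [28 Hz, 80 Hz]: 34 Hz, 56 Hz, 64 Hz.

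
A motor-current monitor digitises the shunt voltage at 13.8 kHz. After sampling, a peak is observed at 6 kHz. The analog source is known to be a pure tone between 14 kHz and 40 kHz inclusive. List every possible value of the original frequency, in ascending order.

19.8 kHz, 21.6 kHz, 33.6 kHz, 35.4 kHz

Frequencies that alias to 6 kHz are k·fs ± 6 kHz for integer k ≥ 0.
k=0: 6 kHz.
k=1: 7.8 kHz, 19.8 kHz.
k=2: 21.6 kHz, 33.6 kHz.
k=3: 35.4 kHz, 47.4 kHz.
k=4: 49.2 kHz, 61.2 kHz.
Within [14 kHz, 40 kHz]: 19.8 kHz, 21.6 kHz, 33.6 kHz, 35.4 kHz.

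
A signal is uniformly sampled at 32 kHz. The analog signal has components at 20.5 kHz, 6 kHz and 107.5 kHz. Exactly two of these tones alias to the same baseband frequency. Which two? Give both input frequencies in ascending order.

20.5 kHz, 107.5 kHz

fs/2 = 16 kHz.
20.5 kHz > fs/2 = 16 kHz, folds to fs − 20.5 kHz = 11.5 kHz.
6 kHz ≤ fs/2 = 16 kHz, passes unchanged.
107.5 kHz mod fs = 11.5 kHz.
11.5 kHz ≤ fs/2 = 16 kHz, appears at 11.5 kHz.
20.5 kHz and 107.5 kHz both map to 11.5 kHz.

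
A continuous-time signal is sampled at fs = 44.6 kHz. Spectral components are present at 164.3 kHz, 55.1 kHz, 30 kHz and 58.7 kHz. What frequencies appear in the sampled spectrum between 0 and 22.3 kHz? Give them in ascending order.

fs/2 = 22.3 kHz.
164.3 kHz mod fs = 30.5 kHz.
30.5 kHz > fs/2 = 22.3 kHz, folds to fs − 30.5 kHz = 14.1 kHz.
55.1 kHz mod fs = 10.5 kHz.
10.5 kHz ≤ fs/2 = 22.3 kHz, appears at 10.5 kHz.
30 kHz > fs/2 = 22.3 kHz, folds to fs − 30 kHz = 14.6 kHz.
58.7 kHz mod fs = 14.1 kHz.
14.1 kHz ≤ fs/2 = 22.3 kHz, appears at 14.1 kHz.
Distinct values: {10.5 kHz, 14.1 kHz, 14.6 kHz}.

10.5 kHz, 14.1 kHz, 14.6 kHz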